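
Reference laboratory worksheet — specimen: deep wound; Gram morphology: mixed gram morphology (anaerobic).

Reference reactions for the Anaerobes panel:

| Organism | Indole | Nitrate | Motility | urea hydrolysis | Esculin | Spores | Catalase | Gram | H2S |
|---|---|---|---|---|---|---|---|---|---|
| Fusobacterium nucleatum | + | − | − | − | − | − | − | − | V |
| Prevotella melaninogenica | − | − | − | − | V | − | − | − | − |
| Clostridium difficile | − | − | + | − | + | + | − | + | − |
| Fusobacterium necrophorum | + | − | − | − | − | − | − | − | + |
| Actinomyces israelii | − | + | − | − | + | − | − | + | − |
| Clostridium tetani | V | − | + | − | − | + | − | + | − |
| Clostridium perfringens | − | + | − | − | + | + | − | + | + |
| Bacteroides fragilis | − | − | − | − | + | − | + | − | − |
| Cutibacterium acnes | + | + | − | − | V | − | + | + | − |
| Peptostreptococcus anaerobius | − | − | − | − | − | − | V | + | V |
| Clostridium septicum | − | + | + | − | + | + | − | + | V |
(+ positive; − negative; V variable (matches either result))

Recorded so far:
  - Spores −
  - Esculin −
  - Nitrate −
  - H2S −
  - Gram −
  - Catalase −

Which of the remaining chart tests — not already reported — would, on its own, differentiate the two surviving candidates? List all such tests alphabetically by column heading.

Indole

H2S −: excludes Fusobacterium necrophorum, Clostridium perfringens — 9 left.
Spores −: excludes Clostridium difficile, Clostridium tetani, Clostridium septicum — 6 left.
Nitrate −: excludes Actinomyces israelii, Cutibacterium acnes — 4 left.
Esculin −: excludes Bacteroides fragilis — 3 left.
Catalase −: all 3 remaining candidates are consistent.
Gram −: excludes Peptostreptococcus anaerobius — 2 left.
Two candidates remain: Fusobacterium nucleatum and Prevotella melaninogenica.
  Indole: Fusobacterium nucleatum +, Prevotella melaninogenica − — discriminates.
  Motility: − vs − — same for both, does not separate.
  urea hydrolysis: − vs − — same for both, does not separate.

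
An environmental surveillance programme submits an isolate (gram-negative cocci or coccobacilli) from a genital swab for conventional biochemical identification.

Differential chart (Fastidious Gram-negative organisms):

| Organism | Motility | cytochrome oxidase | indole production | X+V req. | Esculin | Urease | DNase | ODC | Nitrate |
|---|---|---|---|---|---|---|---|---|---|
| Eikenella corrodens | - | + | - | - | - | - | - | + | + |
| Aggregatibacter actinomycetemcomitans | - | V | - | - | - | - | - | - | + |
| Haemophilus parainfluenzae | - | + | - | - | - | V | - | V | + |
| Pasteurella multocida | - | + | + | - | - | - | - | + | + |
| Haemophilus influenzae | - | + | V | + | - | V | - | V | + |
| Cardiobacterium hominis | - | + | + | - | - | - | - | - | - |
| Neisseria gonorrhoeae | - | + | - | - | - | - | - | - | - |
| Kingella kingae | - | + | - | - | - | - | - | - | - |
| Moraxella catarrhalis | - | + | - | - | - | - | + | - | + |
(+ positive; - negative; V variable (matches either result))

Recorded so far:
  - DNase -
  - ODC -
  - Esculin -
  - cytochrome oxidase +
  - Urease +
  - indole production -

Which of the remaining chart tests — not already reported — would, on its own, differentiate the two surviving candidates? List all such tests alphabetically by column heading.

ODC -: excludes Eikenella corrodens, Pasteurella multocida — 7 left.
indole production -: excludes Cardiobacterium hominis — 6 left.
DNase -: excludes Moraxella catarrhalis — 5 left.
cytochrome oxidase +: all 5 remaining candidates are consistent.
Esculin -: all 5 remaining candidates are consistent.
Urease +: excludes Aggregatibacter actinomycetemcomitans, Neisseria gonorrhoeae, Kingella kingae — 2 left.
Two candidates remain: Haemophilus influenzae and Haemophilus parainfluenzae.
  Motility: - vs - — same for both, does not separate.
  X+V req.: Haemophilus influenzae +, Haemophilus parainfluenzae - — discriminates.
  Nitrate: + vs + — same for both, does not separate.

X+V req.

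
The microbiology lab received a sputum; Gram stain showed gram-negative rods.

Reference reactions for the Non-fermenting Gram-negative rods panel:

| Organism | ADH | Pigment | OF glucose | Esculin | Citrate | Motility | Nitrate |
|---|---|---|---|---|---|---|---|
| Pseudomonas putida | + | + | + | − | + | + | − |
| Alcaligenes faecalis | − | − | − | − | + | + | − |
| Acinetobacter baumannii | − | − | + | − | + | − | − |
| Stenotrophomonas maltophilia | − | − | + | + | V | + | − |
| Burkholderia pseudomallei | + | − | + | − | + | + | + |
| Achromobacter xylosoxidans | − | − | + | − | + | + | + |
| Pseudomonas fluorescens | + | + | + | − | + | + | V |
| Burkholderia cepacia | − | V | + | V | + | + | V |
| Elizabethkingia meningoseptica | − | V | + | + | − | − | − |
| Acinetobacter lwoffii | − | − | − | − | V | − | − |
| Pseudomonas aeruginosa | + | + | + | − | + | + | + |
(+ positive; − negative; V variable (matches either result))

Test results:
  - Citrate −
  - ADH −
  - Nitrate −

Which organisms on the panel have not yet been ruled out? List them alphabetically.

Citrate −: excludes 8 organisms — 3 left.
ADH −: all 3 remaining candidates are consistent.
Nitrate −: all 3 remaining candidates are consistent.

Acinetobacter lwoffii, Elizabethkingia meningoseptica, Stenotrophomonas maltophilia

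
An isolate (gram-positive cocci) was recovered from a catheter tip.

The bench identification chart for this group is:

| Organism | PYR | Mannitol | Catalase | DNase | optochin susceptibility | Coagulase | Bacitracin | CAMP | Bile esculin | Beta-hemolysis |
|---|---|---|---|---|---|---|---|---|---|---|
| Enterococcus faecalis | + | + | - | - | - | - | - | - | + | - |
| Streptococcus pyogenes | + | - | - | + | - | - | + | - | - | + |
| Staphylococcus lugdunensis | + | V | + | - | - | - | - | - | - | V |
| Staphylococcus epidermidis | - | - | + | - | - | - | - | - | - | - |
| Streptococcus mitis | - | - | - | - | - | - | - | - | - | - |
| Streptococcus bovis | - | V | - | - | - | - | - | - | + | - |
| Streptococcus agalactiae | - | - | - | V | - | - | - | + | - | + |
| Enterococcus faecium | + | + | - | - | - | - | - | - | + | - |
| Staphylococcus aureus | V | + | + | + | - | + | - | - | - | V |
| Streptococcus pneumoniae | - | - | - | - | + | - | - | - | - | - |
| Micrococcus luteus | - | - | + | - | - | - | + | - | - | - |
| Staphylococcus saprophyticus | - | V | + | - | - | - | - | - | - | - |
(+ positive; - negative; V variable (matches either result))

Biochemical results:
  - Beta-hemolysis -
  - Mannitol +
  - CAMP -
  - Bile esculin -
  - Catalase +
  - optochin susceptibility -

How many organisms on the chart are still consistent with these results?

Beta-hemolysis -: excludes Streptococcus pyogenes, Streptococcus agalactiae — 10 left.
Bile esculin -: excludes Enterococcus faecalis, Streptococcus bovis, Enterococcus faecium — 7 left.
CAMP -: all 7 remaining candidates are consistent.
Catalase +: excludes Streptococcus mitis, Streptococcus pneumoniae — 5 left.
optochin susceptibility -: all 5 remaining candidates are consistent.
Mannitol +: excludes Staphylococcus epidermidis, Micrococcus luteus — 3 left.
Still consistent: Staphylococcus aureus, Staphylococcus lugdunensis, Staphylococcus saprophyticus.

3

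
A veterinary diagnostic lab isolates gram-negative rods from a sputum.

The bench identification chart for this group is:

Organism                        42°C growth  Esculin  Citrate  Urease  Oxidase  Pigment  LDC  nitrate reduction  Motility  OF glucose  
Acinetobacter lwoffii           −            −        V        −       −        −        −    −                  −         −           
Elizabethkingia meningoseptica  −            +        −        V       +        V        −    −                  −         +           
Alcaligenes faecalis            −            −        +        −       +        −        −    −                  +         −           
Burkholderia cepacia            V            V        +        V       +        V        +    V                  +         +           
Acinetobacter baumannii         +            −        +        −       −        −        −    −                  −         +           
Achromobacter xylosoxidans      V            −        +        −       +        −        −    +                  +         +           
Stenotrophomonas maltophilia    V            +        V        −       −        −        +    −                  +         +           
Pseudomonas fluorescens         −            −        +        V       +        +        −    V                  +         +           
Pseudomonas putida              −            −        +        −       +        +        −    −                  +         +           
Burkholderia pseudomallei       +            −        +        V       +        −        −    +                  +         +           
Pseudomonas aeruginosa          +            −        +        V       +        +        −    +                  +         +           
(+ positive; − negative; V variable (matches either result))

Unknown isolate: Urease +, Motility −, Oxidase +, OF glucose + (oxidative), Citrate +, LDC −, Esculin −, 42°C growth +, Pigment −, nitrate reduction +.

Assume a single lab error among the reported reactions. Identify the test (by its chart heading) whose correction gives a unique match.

Motility

As reported, no row in the chart matches all 10 reactions.
Reversing Esculin → still no organism matches.
Reversing LDC → still no organism matches.
Reversing nitrate reduction → still no organism matches.
Reversing Pigment → still no organism matches.
Reversing Motility (to +) → unique match: Burkholderia pseudomallei.
Reversing Oxidase → still no organism matches.
Reversing OF glucose → still no organism matches.
Reversing 42°C growth → still no organism matches.
Reversing Urease → still no organism matches.
Reversing Citrate → still no organism matches.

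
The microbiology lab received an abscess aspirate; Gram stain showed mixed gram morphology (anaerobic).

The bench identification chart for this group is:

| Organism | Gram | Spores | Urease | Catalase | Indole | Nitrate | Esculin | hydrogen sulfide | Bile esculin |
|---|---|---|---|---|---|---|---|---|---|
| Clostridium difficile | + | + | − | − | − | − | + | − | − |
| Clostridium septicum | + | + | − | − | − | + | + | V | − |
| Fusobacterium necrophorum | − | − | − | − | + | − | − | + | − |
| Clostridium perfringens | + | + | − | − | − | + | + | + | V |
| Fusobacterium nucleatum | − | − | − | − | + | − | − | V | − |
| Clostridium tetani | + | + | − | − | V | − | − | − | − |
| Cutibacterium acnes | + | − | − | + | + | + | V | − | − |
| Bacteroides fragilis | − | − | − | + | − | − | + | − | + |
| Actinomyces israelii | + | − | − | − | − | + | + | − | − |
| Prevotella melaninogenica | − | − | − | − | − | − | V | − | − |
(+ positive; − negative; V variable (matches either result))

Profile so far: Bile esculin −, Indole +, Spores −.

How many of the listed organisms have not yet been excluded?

3

Indole +: excludes 6 organisms — 4 left.
Spores −: excludes Clostridium tetani — 3 left.
Bile esculin −: all 3 remaining candidates are consistent.
Still consistent: Cutibacterium acnes, Fusobacterium necrophorum, Fusobacterium nucleatum.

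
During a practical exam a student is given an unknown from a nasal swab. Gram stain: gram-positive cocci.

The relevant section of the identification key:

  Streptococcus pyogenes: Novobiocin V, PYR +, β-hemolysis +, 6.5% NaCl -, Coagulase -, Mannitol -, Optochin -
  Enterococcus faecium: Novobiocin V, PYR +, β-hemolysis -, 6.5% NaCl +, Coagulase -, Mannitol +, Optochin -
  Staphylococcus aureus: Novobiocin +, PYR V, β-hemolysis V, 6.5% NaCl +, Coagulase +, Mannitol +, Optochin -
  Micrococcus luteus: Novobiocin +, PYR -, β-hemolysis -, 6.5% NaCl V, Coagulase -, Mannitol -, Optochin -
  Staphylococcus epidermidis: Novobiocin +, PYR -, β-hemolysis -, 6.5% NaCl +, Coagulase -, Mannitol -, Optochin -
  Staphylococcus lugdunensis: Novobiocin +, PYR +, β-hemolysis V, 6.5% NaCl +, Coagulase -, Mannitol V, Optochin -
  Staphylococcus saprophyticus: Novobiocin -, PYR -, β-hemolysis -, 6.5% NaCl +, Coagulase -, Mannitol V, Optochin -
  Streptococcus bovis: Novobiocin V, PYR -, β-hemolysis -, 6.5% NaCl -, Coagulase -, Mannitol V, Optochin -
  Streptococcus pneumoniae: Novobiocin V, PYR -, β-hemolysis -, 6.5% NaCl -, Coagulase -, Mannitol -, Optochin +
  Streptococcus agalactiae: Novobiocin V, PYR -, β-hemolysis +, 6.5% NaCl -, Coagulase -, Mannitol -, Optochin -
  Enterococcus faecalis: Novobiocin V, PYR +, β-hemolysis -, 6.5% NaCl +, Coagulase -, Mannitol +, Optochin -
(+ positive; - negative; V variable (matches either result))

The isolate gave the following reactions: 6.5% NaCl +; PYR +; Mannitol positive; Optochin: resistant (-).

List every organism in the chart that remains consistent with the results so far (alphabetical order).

Optochin -: excludes Streptococcus pneumoniae — 10 left.
6.5% NaCl +: excludes Streptococcus pyogenes, Streptococcus bovis, Streptococcus agalactiae — 7 left.
Mannitol +: excludes Micrococcus luteus, Staphylococcus epidermidis — 5 left.
PYR +: excludes Staphylococcus saprophyticus — 4 left.

Enterococcus faecalis, Enterococcus faecium, Staphylococcus aureus, Staphylococcus lugdunensis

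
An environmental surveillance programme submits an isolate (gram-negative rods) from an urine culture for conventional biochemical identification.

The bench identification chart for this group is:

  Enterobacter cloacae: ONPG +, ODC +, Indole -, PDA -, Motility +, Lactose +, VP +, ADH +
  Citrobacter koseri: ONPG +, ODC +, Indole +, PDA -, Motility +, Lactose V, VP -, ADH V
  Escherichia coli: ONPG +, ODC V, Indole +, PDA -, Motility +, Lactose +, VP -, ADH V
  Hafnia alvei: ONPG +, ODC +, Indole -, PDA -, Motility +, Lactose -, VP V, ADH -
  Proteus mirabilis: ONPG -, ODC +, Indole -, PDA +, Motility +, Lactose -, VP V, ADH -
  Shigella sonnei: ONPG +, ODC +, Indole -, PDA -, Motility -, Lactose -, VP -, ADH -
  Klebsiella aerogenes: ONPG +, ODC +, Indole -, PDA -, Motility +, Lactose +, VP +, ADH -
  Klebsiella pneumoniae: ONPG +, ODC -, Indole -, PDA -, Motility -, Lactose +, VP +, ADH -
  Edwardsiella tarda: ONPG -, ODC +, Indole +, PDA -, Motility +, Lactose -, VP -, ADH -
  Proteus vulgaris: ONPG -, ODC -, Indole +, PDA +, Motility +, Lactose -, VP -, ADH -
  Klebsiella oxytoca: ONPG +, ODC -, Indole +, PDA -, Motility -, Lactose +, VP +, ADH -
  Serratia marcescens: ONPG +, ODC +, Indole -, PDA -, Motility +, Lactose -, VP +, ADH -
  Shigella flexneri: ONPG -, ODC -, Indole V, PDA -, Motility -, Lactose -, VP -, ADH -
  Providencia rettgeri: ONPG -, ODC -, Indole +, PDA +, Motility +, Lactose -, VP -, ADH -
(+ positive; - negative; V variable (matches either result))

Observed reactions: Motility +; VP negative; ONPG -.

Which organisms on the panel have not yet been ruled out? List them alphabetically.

ONPG -: excludes 9 organisms — 5 left.
Motility +: excludes Shigella flexneri — 4 left.
VP -: all 4 remaining candidates are consistent.

Edwardsiella tarda, Proteus mirabilis, Proteus vulgaris, Providencia rettgeri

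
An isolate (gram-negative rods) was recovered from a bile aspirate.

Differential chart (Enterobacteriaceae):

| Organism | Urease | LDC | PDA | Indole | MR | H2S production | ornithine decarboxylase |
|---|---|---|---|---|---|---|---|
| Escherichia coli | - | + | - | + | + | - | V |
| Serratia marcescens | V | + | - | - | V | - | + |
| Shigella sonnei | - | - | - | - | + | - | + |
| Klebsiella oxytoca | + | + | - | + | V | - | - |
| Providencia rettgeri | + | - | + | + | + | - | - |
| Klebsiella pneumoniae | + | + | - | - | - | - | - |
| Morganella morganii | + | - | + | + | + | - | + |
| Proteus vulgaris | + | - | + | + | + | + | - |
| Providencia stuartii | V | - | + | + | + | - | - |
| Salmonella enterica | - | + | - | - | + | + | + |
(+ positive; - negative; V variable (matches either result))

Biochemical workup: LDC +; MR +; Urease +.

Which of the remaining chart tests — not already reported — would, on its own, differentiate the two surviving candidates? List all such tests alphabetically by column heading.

Indole, ornithine decarboxylase

MR +: excludes Klebsiella pneumoniae — 9 left.
LDC +: excludes 5 organisms — 4 left.
Urease +: excludes Escherichia coli, Salmonella enterica — 2 left.
Two candidates remain: Klebsiella oxytoca and Serratia marcescens.
  PDA: - vs - — same for both, does not separate.
  Indole: Klebsiella oxytoca +, Serratia marcescens - — discriminates.
  H2S production: - vs - — same for both, does not separate.
  ornithine decarboxylase: Klebsiella oxytoca -, Serratia marcescens + — discriminates.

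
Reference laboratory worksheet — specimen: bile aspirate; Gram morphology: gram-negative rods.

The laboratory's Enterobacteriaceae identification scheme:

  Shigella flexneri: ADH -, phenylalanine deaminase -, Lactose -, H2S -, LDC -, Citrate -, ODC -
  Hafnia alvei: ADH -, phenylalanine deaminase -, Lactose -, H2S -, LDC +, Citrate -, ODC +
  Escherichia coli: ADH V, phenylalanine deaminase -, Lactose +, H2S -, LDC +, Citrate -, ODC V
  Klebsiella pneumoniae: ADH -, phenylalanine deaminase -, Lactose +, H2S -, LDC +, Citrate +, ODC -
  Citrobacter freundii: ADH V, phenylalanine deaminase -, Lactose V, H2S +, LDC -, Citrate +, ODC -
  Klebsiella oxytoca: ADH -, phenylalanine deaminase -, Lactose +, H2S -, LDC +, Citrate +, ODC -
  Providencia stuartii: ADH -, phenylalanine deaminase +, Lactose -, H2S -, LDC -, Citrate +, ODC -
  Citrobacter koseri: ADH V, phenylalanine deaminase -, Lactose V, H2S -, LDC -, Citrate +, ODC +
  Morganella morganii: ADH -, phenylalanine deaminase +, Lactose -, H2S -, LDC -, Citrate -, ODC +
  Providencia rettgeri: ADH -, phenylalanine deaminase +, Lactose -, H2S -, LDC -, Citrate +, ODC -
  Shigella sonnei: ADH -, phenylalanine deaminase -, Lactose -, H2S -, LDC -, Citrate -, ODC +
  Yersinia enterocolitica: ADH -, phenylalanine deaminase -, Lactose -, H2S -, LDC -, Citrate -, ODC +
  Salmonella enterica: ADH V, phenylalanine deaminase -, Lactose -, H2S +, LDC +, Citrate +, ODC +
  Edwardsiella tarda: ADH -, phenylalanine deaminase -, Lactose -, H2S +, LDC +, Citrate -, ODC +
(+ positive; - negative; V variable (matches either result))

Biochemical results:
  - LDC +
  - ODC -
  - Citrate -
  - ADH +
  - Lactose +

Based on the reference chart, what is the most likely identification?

ADH +: excludes 10 organisms — 4 left.
Lactose +: excludes Salmonella enterica — 3 left.
Citrate -: excludes Citrobacter freundii, Citrobacter koseri — 1 left.
ODC -: the one remaining candidate is consistent.
LDC +: the one remaining candidate is consistent.

Escherichia coli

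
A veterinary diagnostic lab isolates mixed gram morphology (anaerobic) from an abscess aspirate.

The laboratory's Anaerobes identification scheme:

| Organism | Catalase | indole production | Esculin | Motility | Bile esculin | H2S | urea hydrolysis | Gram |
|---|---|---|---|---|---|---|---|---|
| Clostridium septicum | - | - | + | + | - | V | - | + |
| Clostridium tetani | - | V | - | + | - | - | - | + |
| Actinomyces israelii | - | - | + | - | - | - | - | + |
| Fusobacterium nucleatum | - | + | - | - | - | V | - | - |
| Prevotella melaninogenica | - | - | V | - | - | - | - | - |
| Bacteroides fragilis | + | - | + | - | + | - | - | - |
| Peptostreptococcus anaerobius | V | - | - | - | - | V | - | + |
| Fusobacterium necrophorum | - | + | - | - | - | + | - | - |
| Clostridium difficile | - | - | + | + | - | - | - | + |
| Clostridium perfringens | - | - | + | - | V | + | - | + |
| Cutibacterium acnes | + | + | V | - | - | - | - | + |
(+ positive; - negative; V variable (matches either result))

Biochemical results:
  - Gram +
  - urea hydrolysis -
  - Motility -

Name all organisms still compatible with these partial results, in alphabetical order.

urea hydrolysis -: all 11 remaining candidates are consistent.
Motility -: excludes Clostridium septicum, Clostridium tetani, Clostridium difficile — 8 left.
Gram +: excludes Fusobacterium nucleatum, Prevotella melaninogenica, Bacteroides fragilis, Fusobacterium necrophorum — 4 left.

Actinomyces israelii, Clostridium perfringens, Cutibacterium acnes, Peptostreptococcus anaerobius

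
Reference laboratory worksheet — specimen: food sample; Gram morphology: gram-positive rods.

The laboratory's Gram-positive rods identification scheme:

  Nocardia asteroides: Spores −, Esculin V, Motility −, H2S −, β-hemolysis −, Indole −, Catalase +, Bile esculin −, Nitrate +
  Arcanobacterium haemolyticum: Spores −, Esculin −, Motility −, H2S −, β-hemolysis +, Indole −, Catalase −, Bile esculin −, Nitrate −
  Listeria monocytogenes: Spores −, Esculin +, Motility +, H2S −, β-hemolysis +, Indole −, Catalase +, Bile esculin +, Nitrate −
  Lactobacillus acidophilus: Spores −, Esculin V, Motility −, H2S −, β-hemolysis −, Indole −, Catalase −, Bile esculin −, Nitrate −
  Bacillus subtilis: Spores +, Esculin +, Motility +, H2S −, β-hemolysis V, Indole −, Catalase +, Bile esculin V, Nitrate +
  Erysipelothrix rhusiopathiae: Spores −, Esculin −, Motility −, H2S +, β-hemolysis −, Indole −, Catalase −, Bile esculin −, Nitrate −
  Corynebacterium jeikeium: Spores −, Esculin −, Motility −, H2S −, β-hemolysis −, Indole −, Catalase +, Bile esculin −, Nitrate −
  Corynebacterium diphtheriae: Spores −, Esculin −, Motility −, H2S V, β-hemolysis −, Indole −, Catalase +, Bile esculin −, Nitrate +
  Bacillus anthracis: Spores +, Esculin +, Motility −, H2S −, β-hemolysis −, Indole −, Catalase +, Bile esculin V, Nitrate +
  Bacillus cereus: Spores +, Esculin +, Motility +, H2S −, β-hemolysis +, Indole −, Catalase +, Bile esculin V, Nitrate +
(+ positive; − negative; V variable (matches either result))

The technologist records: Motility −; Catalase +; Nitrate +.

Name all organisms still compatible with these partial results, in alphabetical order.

Nitrate +: excludes 5 organisms — 5 left.
Catalase +: all 5 remaining candidates are consistent.
Motility −: excludes Bacillus subtilis, Bacillus cereus — 3 left.

Bacillus anthracis, Corynebacterium diphtheriae, Nocardia asteroides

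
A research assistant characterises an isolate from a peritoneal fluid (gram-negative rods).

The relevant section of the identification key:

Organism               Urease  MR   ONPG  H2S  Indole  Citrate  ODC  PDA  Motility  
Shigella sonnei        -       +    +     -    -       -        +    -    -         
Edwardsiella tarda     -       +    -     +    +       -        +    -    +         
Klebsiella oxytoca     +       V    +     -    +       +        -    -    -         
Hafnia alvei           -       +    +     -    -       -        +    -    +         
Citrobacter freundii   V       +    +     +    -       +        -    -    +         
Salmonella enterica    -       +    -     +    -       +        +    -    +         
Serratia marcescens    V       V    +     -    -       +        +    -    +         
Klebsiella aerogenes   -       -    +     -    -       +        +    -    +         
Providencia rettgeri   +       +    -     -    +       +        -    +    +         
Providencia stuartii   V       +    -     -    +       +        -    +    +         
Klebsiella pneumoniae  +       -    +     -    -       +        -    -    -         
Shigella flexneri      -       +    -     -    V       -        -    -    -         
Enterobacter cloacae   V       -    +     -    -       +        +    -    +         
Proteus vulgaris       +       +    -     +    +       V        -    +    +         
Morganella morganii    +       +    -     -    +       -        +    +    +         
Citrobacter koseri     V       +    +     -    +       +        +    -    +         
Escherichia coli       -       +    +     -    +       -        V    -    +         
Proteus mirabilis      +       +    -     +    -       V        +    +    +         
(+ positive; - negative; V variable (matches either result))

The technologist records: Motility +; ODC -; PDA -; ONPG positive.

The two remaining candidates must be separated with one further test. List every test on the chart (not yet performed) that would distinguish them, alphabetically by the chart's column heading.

Citrate, H2S, Indole

ODC -: excludes 10 organisms — 8 left.
PDA -: excludes Providencia rettgeri, Providencia stuartii, Proteus vulgaris — 5 left.
ONPG +: excludes Shigella flexneri — 4 left.
Motility +: excludes Klebsiella oxytoca, Klebsiella pneumoniae — 2 left.
Two candidates remain: Citrobacter freundii and Escherichia coli.
  Urease: V vs - — variable for at least one, does not separate.
  MR: + vs + — same for both, does not separate.
  H2S: Citrobacter freundii +, Escherichia coli - — discriminates.
  Indole: Citrobacter freundii -, Escherichia coli + — discriminates.
  Citrate: Citrobacter freundii +, Escherichia coli - — discriminates.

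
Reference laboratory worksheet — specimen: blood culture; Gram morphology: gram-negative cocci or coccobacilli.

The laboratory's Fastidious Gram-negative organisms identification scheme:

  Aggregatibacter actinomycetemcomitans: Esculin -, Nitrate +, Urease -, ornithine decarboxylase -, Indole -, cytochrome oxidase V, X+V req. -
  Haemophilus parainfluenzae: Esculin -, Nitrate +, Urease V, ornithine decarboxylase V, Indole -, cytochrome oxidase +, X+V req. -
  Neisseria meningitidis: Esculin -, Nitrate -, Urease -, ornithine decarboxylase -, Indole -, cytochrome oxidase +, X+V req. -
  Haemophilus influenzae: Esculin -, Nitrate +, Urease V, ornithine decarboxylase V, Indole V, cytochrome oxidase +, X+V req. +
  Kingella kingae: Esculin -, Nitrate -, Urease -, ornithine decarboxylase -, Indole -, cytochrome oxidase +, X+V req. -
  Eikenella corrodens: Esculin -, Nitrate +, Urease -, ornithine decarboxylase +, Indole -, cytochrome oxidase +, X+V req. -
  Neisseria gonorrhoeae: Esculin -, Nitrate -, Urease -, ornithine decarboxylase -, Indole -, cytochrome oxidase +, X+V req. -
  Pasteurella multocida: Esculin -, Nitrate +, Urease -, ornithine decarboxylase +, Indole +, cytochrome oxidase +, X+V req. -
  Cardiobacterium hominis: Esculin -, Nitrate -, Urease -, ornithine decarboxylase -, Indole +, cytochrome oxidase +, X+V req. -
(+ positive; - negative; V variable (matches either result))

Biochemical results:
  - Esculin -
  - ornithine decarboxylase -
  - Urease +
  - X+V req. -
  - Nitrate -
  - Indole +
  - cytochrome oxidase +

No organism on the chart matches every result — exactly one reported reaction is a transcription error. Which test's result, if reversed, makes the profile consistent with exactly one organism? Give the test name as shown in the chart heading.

Urease

As reported, no row in the chart matches all 7 reactions.
Reversing X+V req. → still no organism matches.
Reversing Indole → still no organism matches.
Reversing ornithine decarboxylase → still no organism matches.
Reversing Esculin → still no organism matches.
Reversing cytochrome oxidase → still no organism matches.
Reversing Nitrate → still no organism matches.
Reversing Urease (to -) → unique match: Cardiobacterium hominis.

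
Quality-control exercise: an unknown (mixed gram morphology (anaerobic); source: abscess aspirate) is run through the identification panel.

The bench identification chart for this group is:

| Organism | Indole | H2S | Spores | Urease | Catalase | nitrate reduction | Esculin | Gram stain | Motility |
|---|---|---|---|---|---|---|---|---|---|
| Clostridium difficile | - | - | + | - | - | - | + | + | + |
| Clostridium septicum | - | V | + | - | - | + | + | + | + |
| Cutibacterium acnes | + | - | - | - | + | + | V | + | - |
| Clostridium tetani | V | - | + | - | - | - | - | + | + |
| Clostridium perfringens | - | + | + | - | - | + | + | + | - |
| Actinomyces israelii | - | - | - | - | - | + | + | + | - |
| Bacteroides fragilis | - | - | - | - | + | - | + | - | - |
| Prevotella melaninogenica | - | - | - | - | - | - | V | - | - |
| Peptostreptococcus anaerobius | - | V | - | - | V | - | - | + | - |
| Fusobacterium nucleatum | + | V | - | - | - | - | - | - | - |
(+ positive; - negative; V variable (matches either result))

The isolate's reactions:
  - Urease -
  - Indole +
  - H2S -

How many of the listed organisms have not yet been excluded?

Urease -: all 10 remaining candidates are consistent.
Indole +: excludes 7 organisms — 3 left.
H2S -: all 3 remaining candidates are consistent.
Still consistent: Clostridium tetani, Cutibacterium acnes, Fusobacterium nucleatum.

3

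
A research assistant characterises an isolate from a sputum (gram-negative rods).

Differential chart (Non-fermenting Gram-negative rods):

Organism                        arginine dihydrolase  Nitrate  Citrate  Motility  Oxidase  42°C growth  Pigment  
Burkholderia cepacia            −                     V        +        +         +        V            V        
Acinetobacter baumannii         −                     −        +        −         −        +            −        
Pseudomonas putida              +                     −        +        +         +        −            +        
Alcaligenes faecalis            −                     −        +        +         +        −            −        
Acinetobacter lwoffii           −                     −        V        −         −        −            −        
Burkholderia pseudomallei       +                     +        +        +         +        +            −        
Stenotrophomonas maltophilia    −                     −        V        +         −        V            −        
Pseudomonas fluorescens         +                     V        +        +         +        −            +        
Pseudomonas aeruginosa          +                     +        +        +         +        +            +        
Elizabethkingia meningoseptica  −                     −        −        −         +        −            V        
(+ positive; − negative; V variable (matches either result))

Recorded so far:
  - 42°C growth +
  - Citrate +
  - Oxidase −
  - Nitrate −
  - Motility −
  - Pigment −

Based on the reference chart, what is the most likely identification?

Motility −: excludes 7 organisms — 3 left.
Nitrate −: all 3 remaining candidates are consistent.
Citrate +: excludes Elizabethkingia meningoseptica — 2 left.
Pigment −: all 2 remaining candidates are consistent.
42°C growth +: excludes Acinetobacter lwoffii — 1 left.
Oxidase −: the one remaining candidate is consistent.

Acinetobacter baumannii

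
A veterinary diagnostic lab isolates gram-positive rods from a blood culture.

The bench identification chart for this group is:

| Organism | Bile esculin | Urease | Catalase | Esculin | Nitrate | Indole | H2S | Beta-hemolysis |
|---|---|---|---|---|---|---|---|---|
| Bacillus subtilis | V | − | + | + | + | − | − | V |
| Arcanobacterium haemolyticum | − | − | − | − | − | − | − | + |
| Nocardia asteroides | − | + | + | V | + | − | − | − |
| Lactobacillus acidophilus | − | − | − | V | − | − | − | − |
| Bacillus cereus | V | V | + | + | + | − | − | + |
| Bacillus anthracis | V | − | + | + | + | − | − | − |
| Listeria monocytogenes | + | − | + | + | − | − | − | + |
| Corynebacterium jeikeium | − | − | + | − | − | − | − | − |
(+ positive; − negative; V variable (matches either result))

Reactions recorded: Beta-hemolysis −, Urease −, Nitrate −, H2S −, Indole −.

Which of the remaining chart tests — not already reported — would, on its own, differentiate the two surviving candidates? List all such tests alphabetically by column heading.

Catalase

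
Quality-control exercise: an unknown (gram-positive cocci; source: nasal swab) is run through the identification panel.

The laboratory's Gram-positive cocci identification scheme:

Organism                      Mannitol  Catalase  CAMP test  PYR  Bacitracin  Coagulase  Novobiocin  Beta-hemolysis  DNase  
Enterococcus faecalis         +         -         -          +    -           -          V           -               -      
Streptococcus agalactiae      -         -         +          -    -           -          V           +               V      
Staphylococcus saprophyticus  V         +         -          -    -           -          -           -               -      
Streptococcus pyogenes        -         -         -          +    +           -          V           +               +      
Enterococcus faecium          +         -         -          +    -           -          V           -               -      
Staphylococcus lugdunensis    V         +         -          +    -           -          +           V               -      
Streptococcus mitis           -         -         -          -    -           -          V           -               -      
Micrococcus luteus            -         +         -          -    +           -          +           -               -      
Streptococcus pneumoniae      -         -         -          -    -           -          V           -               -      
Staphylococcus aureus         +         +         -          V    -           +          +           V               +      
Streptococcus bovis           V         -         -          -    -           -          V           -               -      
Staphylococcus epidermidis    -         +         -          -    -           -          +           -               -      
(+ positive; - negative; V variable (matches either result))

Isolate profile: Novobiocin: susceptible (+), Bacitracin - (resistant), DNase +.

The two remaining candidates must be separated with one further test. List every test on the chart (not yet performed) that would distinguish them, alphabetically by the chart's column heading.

CAMP test, Catalase, Coagulase, Mannitol

DNase +: excludes 9 organisms — 3 left.
Novobiocin +: all 3 remaining candidates are consistent.
Bacitracin -: excludes Streptococcus pyogenes — 2 left.
Two candidates remain: Staphylococcus aureus and Streptococcus agalactiae.
  Mannitol: Staphylococcus aureus +, Streptococcus agalactiae - — discriminates.
  Catalase: Staphylococcus aureus +, Streptococcus agalactiae - — discriminates.
  CAMP test: Staphylococcus aureus -, Streptococcus agalactiae + — discriminates.
  PYR: V vs - — variable for at least one, does not separate.
  Coagulase: Staphylococcus aureus +, Streptococcus agalactiae - — discriminates.
  Beta-hemolysis: V vs + — variable for at least one, does not separate.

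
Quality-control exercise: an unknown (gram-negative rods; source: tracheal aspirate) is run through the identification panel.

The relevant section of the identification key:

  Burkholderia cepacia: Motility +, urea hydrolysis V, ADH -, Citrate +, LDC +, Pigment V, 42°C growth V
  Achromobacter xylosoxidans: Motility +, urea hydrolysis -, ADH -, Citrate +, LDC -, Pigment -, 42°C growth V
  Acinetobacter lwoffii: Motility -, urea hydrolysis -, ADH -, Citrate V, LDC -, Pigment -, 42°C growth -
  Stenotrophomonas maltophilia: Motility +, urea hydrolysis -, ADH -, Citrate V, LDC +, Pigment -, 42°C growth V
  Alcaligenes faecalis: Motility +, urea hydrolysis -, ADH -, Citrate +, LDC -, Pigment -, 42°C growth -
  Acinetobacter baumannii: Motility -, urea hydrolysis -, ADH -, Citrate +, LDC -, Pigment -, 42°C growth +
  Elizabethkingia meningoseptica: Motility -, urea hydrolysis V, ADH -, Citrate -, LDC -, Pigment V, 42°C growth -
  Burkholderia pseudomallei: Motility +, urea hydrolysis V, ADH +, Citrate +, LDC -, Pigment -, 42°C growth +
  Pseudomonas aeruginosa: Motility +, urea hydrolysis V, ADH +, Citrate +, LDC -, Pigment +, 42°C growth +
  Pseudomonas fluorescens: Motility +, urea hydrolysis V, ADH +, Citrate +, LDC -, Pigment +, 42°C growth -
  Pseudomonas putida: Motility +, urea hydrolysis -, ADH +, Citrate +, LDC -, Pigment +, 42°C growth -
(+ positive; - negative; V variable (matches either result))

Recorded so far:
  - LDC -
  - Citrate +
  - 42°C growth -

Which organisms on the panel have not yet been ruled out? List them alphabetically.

42°C growth -: excludes Acinetobacter baumannii, Burkholderia pseudomallei, Pseudomonas aeruginosa — 8 left.
Citrate +: excludes Elizabethkingia meningoseptica — 7 left.
LDC -: excludes Burkholderia cepacia, Stenotrophomonas maltophilia — 5 left.

Achromobacter xylosoxidans, Acinetobacter lwoffii, Alcaligenes faecalis, Pseudomonas fluorescens, Pseudomonas putida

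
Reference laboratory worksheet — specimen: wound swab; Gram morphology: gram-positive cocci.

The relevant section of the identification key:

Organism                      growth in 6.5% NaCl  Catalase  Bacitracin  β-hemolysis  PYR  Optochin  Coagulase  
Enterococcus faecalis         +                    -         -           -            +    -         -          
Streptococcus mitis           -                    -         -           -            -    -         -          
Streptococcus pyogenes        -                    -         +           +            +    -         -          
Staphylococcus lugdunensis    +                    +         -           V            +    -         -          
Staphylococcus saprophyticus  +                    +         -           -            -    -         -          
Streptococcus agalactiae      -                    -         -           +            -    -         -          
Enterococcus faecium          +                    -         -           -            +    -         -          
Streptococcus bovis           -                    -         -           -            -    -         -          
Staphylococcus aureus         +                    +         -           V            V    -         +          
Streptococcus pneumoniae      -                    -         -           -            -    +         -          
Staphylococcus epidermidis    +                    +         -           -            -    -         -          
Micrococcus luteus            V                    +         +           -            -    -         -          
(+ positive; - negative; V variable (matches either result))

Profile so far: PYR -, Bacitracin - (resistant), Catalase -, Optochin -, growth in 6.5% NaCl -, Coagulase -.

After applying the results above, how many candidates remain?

Coagulase -: excludes Staphylococcus aureus — 11 left.
PYR -: excludes Enterococcus faecalis, Streptococcus pyogenes, Staphylococcus lugdunensis, Enterococcus faecium — 7 left.
growth in 6.5% NaCl -: excludes Staphylococcus saprophyticus, Staphylococcus epidermidis — 5 left.
Bacitracin -: excludes Micrococcus luteus — 4 left.
Catalase -: all 4 remaining candidates are consistent.
Optochin -: excludes Streptococcus pneumoniae — 3 left.
Still consistent: Streptococcus agalactiae, Streptococcus bovis, Streptococcus mitis.

3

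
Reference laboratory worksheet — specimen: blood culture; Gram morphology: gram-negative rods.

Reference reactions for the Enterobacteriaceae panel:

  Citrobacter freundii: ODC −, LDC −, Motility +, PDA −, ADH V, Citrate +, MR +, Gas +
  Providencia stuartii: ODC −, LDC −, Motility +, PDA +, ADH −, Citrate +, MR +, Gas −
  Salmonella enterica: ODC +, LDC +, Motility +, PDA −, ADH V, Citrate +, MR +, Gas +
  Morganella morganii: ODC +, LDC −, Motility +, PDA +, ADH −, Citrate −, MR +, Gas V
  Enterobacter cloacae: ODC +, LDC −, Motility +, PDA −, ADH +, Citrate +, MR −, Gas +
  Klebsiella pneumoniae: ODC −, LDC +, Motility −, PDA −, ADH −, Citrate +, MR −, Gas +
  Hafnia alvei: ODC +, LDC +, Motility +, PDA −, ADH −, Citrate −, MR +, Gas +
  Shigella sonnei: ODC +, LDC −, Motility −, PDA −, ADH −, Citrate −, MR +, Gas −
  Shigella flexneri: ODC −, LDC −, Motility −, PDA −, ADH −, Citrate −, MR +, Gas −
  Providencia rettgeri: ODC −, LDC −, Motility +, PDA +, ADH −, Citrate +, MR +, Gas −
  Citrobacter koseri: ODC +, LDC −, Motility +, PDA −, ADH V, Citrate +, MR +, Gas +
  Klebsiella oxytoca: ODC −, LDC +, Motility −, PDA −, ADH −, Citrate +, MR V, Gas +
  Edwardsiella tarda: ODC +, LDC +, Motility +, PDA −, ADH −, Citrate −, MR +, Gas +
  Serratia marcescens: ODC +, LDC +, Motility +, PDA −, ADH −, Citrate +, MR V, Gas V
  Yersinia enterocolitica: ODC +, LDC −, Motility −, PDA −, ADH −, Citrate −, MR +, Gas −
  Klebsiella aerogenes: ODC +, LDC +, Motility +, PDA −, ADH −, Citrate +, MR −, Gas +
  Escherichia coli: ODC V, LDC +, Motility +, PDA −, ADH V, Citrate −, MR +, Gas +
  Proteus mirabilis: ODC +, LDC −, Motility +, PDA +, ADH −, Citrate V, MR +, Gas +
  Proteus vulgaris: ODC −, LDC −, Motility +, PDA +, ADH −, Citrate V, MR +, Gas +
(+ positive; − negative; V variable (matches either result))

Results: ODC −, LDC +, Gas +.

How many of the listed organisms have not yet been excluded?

3

LDC +: excludes 11 organisms — 8 left.
Gas +: all 8 remaining candidates are consistent.
ODC −: excludes 5 organisms — 3 left.
Still consistent: Escherichia coli, Klebsiella oxytoca, Klebsiella pneumoniae.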